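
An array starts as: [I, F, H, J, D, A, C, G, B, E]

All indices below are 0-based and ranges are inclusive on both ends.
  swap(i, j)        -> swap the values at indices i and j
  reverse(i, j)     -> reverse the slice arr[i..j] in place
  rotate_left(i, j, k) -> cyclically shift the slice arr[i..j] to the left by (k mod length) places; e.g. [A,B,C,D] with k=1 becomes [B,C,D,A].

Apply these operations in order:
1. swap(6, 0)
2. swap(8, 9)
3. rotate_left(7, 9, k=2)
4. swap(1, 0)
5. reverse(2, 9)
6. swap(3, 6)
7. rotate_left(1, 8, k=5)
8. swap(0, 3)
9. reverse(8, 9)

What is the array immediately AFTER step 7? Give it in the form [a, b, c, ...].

Answer: [F, G, D, J, C, E, A, B, I, H]

Derivation:
After 1 (swap(6, 0)): [C, F, H, J, D, A, I, G, B, E]
After 2 (swap(8, 9)): [C, F, H, J, D, A, I, G, E, B]
After 3 (rotate_left(7, 9, k=2)): [C, F, H, J, D, A, I, B, G, E]
After 4 (swap(1, 0)): [F, C, H, J, D, A, I, B, G, E]
After 5 (reverse(2, 9)): [F, C, E, G, B, I, A, D, J, H]
After 6 (swap(3, 6)): [F, C, E, A, B, I, G, D, J, H]
After 7 (rotate_left(1, 8, k=5)): [F, G, D, J, C, E, A, B, I, H]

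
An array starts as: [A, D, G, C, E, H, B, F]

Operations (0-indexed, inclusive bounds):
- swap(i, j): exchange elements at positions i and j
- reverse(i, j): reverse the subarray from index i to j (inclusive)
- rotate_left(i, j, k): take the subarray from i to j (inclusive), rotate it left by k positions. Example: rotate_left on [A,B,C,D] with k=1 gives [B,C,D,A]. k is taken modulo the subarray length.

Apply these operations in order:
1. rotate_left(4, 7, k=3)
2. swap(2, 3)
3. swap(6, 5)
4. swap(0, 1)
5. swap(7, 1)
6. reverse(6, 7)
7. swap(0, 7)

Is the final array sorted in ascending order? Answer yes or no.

After 1 (rotate_left(4, 7, k=3)): [A, D, G, C, F, E, H, B]
After 2 (swap(2, 3)): [A, D, C, G, F, E, H, B]
After 3 (swap(6, 5)): [A, D, C, G, F, H, E, B]
After 4 (swap(0, 1)): [D, A, C, G, F, H, E, B]
After 5 (swap(7, 1)): [D, B, C, G, F, H, E, A]
After 6 (reverse(6, 7)): [D, B, C, G, F, H, A, E]
After 7 (swap(0, 7)): [E, B, C, G, F, H, A, D]

Answer: no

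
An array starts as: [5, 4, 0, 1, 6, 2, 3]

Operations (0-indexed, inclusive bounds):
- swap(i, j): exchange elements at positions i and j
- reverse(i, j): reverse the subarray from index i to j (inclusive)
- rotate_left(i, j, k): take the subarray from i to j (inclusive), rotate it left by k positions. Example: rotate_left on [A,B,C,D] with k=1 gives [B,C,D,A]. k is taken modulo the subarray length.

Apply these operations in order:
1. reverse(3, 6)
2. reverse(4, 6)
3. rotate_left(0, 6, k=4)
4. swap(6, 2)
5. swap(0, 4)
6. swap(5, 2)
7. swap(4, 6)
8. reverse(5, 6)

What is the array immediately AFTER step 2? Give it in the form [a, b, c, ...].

Answer: [5, 4, 0, 3, 1, 6, 2]

Derivation:
After 1 (reverse(3, 6)): [5, 4, 0, 3, 2, 6, 1]
After 2 (reverse(4, 6)): [5, 4, 0, 3, 1, 6, 2]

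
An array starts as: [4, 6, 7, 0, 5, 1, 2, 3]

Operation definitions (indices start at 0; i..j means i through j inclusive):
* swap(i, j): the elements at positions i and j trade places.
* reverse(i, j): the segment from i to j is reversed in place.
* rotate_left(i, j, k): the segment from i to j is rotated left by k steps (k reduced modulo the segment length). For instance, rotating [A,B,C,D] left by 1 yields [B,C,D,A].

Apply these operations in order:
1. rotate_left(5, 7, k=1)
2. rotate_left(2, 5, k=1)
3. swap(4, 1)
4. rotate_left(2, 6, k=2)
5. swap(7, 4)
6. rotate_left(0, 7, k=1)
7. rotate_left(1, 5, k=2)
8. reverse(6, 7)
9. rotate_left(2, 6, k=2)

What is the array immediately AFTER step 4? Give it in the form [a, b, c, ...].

After 1 (rotate_left(5, 7, k=1)): [4, 6, 7, 0, 5, 2, 3, 1]
After 2 (rotate_left(2, 5, k=1)): [4, 6, 0, 5, 2, 7, 3, 1]
After 3 (swap(4, 1)): [4, 2, 0, 5, 6, 7, 3, 1]
After 4 (rotate_left(2, 6, k=2)): [4, 2, 6, 7, 3, 0, 5, 1]

Answer: [4, 2, 6, 7, 3, 0, 5, 1]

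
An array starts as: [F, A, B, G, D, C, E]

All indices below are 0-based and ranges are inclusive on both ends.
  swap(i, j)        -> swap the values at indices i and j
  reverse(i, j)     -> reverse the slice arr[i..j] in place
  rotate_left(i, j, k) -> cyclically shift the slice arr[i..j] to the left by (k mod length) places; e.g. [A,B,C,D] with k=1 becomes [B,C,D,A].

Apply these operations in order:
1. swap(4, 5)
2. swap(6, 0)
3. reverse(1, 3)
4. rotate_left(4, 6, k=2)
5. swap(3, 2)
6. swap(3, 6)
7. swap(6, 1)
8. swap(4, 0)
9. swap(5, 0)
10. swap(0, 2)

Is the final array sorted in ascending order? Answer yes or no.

After 1 (swap(4, 5)): [F, A, B, G, C, D, E]
After 2 (swap(6, 0)): [E, A, B, G, C, D, F]
After 3 (reverse(1, 3)): [E, G, B, A, C, D, F]
After 4 (rotate_left(4, 6, k=2)): [E, G, B, A, F, C, D]
After 5 (swap(3, 2)): [E, G, A, B, F, C, D]
After 6 (swap(3, 6)): [E, G, A, D, F, C, B]
After 7 (swap(6, 1)): [E, B, A, D, F, C, G]
After 8 (swap(4, 0)): [F, B, A, D, E, C, G]
After 9 (swap(5, 0)): [C, B, A, D, E, F, G]
After 10 (swap(0, 2)): [A, B, C, D, E, F, G]

Answer: yes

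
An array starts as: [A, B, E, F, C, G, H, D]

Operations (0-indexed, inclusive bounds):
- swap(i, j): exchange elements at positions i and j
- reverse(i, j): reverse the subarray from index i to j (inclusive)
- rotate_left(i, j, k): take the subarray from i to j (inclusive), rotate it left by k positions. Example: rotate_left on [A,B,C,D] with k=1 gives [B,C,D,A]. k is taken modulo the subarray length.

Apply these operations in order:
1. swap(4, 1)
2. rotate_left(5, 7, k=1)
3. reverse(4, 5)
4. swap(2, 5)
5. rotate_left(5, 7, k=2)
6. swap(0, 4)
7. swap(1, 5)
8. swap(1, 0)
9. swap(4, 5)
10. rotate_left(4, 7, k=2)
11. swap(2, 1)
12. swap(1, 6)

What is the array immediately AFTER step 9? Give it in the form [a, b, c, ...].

After 1 (swap(4, 1)): [A, C, E, F, B, G, H, D]
After 2 (rotate_left(5, 7, k=1)): [A, C, E, F, B, H, D, G]
After 3 (reverse(4, 5)): [A, C, E, F, H, B, D, G]
After 4 (swap(2, 5)): [A, C, B, F, H, E, D, G]
After 5 (rotate_left(5, 7, k=2)): [A, C, B, F, H, G, E, D]
After 6 (swap(0, 4)): [H, C, B, F, A, G, E, D]
After 7 (swap(1, 5)): [H, G, B, F, A, C, E, D]
After 8 (swap(1, 0)): [G, H, B, F, A, C, E, D]
After 9 (swap(4, 5)): [G, H, B, F, C, A, E, D]

Answer: [G, H, B, F, C, A, E, D]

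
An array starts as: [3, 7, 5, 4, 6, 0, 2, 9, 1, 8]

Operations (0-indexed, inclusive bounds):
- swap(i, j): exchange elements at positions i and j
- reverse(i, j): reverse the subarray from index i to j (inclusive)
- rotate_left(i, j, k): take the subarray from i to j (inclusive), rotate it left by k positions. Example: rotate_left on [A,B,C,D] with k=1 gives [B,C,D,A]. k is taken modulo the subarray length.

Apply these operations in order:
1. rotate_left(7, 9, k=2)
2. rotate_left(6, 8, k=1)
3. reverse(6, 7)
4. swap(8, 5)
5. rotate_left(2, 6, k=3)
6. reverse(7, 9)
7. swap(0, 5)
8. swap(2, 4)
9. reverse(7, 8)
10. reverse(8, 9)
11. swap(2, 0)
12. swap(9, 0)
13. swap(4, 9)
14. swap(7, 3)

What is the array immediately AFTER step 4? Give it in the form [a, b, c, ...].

After 1 (rotate_left(7, 9, k=2)): [3, 7, 5, 4, 6, 0, 2, 8, 9, 1]
After 2 (rotate_left(6, 8, k=1)): [3, 7, 5, 4, 6, 0, 8, 9, 2, 1]
After 3 (reverse(6, 7)): [3, 7, 5, 4, 6, 0, 9, 8, 2, 1]
After 4 (swap(8, 5)): [3, 7, 5, 4, 6, 2, 9, 8, 0, 1]

Answer: [3, 7, 5, 4, 6, 2, 9, 8, 0, 1]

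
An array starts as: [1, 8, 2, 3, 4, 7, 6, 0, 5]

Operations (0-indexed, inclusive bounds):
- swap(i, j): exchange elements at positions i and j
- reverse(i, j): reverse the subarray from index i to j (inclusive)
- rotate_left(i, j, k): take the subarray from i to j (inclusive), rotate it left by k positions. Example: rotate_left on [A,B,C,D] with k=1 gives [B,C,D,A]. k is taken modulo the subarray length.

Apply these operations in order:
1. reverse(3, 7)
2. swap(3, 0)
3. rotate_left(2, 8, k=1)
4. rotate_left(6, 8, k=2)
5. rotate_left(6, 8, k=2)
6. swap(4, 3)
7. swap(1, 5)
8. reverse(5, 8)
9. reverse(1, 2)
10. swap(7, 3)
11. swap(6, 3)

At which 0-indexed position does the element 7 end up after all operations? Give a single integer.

Answer: 7

Derivation:
After 1 (reverse(3, 7)): [1, 8, 2, 0, 6, 7, 4, 3, 5]
After 2 (swap(3, 0)): [0, 8, 2, 1, 6, 7, 4, 3, 5]
After 3 (rotate_left(2, 8, k=1)): [0, 8, 1, 6, 7, 4, 3, 5, 2]
After 4 (rotate_left(6, 8, k=2)): [0, 8, 1, 6, 7, 4, 2, 3, 5]
After 5 (rotate_left(6, 8, k=2)): [0, 8, 1, 6, 7, 4, 5, 2, 3]
After 6 (swap(4, 3)): [0, 8, 1, 7, 6, 4, 5, 2, 3]
After 7 (swap(1, 5)): [0, 4, 1, 7, 6, 8, 5, 2, 3]
After 8 (reverse(5, 8)): [0, 4, 1, 7, 6, 3, 2, 5, 8]
After 9 (reverse(1, 2)): [0, 1, 4, 7, 6, 3, 2, 5, 8]
After 10 (swap(7, 3)): [0, 1, 4, 5, 6, 3, 2, 7, 8]
After 11 (swap(6, 3)): [0, 1, 4, 2, 6, 3, 5, 7, 8]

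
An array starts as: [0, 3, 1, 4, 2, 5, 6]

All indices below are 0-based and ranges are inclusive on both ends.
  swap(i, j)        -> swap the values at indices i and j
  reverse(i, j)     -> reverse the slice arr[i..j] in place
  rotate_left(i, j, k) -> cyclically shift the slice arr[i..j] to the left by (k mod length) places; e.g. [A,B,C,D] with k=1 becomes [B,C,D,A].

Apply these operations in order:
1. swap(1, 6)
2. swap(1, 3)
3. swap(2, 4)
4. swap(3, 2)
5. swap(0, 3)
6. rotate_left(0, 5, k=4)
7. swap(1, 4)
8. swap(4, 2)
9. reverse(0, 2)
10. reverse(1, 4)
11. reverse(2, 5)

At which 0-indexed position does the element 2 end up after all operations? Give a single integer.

After 1 (swap(1, 6)): [0, 6, 1, 4, 2, 5, 3]
After 2 (swap(1, 3)): [0, 4, 1, 6, 2, 5, 3]
After 3 (swap(2, 4)): [0, 4, 2, 6, 1, 5, 3]
After 4 (swap(3, 2)): [0, 4, 6, 2, 1, 5, 3]
After 5 (swap(0, 3)): [2, 4, 6, 0, 1, 5, 3]
After 6 (rotate_left(0, 5, k=4)): [1, 5, 2, 4, 6, 0, 3]
After 7 (swap(1, 4)): [1, 6, 2, 4, 5, 0, 3]
After 8 (swap(4, 2)): [1, 6, 5, 4, 2, 0, 3]
After 9 (reverse(0, 2)): [5, 6, 1, 4, 2, 0, 3]
After 10 (reverse(1, 4)): [5, 2, 4, 1, 6, 0, 3]
After 11 (reverse(2, 5)): [5, 2, 0, 6, 1, 4, 3]

Answer: 1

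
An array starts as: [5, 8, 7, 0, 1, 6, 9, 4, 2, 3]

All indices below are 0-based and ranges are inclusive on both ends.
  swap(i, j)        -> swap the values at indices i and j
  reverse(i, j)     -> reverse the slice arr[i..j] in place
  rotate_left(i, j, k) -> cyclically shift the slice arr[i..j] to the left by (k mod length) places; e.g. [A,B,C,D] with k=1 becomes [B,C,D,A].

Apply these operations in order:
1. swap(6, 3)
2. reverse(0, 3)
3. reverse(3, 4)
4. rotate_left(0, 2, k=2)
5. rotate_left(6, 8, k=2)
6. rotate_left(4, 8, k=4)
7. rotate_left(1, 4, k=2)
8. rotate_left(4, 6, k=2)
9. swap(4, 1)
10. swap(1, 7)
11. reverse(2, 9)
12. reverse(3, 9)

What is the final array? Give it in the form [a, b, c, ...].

After 1 (swap(6, 3)): [5, 8, 7, 9, 1, 6, 0, 4, 2, 3]
After 2 (reverse(0, 3)): [9, 7, 8, 5, 1, 6, 0, 4, 2, 3]
After 3 (reverse(3, 4)): [9, 7, 8, 1, 5, 6, 0, 4, 2, 3]
After 4 (rotate_left(0, 2, k=2)): [8, 9, 7, 1, 5, 6, 0, 4, 2, 3]
After 5 (rotate_left(6, 8, k=2)): [8, 9, 7, 1, 5, 6, 2, 0, 4, 3]
After 6 (rotate_left(4, 8, k=4)): [8, 9, 7, 1, 4, 5, 6, 2, 0, 3]
After 7 (rotate_left(1, 4, k=2)): [8, 1, 4, 9, 7, 5, 6, 2, 0, 3]
After 8 (rotate_left(4, 6, k=2)): [8, 1, 4, 9, 6, 7, 5, 2, 0, 3]
After 9 (swap(4, 1)): [8, 6, 4, 9, 1, 7, 5, 2, 0, 3]
After 10 (swap(1, 7)): [8, 2, 4, 9, 1, 7, 5, 6, 0, 3]
After 11 (reverse(2, 9)): [8, 2, 3, 0, 6, 5, 7, 1, 9, 4]
After 12 (reverse(3, 9)): [8, 2, 3, 4, 9, 1, 7, 5, 6, 0]

Answer: [8, 2, 3, 4, 9, 1, 7, 5, 6, 0]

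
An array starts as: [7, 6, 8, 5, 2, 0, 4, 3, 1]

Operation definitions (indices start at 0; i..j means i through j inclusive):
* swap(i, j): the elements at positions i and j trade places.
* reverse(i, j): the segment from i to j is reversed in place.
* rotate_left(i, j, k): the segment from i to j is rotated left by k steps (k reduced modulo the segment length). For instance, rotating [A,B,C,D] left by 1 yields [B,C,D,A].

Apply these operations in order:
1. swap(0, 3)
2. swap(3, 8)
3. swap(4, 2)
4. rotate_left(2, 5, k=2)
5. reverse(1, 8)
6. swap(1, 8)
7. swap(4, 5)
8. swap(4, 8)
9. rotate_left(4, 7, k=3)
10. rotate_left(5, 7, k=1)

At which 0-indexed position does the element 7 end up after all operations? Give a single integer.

After 1 (swap(0, 3)): [5, 6, 8, 7, 2, 0, 4, 3, 1]
After 2 (swap(3, 8)): [5, 6, 8, 1, 2, 0, 4, 3, 7]
After 3 (swap(4, 2)): [5, 6, 2, 1, 8, 0, 4, 3, 7]
After 4 (rotate_left(2, 5, k=2)): [5, 6, 8, 0, 2, 1, 4, 3, 7]
After 5 (reverse(1, 8)): [5, 7, 3, 4, 1, 2, 0, 8, 6]
After 6 (swap(1, 8)): [5, 6, 3, 4, 1, 2, 0, 8, 7]
After 7 (swap(4, 5)): [5, 6, 3, 4, 2, 1, 0, 8, 7]
After 8 (swap(4, 8)): [5, 6, 3, 4, 7, 1, 0, 8, 2]
After 9 (rotate_left(4, 7, k=3)): [5, 6, 3, 4, 8, 7, 1, 0, 2]
After 10 (rotate_left(5, 7, k=1)): [5, 6, 3, 4, 8, 1, 0, 7, 2]

Answer: 7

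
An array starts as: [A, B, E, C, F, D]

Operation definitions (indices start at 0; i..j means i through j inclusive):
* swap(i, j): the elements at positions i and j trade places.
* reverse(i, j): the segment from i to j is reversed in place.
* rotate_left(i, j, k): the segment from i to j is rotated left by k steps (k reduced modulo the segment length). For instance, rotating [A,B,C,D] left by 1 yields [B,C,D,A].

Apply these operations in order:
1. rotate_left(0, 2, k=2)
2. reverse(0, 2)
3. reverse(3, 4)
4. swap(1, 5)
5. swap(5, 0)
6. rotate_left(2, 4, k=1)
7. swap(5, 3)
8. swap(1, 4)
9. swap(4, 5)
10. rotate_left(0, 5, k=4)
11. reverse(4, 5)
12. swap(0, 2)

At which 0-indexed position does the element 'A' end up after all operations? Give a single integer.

After 1 (rotate_left(0, 2, k=2)): [E, A, B, C, F, D]
After 2 (reverse(0, 2)): [B, A, E, C, F, D]
After 3 (reverse(3, 4)): [B, A, E, F, C, D]
After 4 (swap(1, 5)): [B, D, E, F, C, A]
After 5 (swap(5, 0)): [A, D, E, F, C, B]
After 6 (rotate_left(2, 4, k=1)): [A, D, F, C, E, B]
After 7 (swap(5, 3)): [A, D, F, B, E, C]
After 8 (swap(1, 4)): [A, E, F, B, D, C]
After 9 (swap(4, 5)): [A, E, F, B, C, D]
After 10 (rotate_left(0, 5, k=4)): [C, D, A, E, F, B]
After 11 (reverse(4, 5)): [C, D, A, E, B, F]
After 12 (swap(0, 2)): [A, D, C, E, B, F]

Answer: 0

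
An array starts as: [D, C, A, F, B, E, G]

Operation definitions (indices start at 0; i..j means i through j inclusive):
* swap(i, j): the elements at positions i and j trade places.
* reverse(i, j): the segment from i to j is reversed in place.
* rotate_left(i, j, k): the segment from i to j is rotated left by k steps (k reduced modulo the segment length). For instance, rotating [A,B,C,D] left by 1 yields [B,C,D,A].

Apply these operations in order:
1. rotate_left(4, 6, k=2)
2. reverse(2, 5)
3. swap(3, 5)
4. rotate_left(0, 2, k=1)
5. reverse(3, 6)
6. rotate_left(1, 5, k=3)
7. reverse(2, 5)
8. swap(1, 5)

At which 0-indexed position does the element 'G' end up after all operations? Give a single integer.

Answer: 5

Derivation:
After 1 (rotate_left(4, 6, k=2)): [D, C, A, F, G, B, E]
After 2 (reverse(2, 5)): [D, C, B, G, F, A, E]
After 3 (swap(3, 5)): [D, C, B, A, F, G, E]
After 4 (rotate_left(0, 2, k=1)): [C, B, D, A, F, G, E]
After 5 (reverse(3, 6)): [C, B, D, E, G, F, A]
After 6 (rotate_left(1, 5, k=3)): [C, G, F, B, D, E, A]
After 7 (reverse(2, 5)): [C, G, E, D, B, F, A]
After 8 (swap(1, 5)): [C, F, E, D, B, G, A]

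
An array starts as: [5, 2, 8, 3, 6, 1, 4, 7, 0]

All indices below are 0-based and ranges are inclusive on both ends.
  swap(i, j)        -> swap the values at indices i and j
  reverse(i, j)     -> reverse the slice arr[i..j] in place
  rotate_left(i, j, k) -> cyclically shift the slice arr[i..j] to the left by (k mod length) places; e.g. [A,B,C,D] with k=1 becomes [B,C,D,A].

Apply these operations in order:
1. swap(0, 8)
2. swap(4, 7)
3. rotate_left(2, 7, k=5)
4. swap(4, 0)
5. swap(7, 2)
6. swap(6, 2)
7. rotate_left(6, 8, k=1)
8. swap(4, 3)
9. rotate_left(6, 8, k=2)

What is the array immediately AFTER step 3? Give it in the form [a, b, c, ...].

Answer: [0, 2, 6, 8, 3, 7, 1, 4, 5]

Derivation:
After 1 (swap(0, 8)): [0, 2, 8, 3, 6, 1, 4, 7, 5]
After 2 (swap(4, 7)): [0, 2, 8, 3, 7, 1, 4, 6, 5]
After 3 (rotate_left(2, 7, k=5)): [0, 2, 6, 8, 3, 7, 1, 4, 5]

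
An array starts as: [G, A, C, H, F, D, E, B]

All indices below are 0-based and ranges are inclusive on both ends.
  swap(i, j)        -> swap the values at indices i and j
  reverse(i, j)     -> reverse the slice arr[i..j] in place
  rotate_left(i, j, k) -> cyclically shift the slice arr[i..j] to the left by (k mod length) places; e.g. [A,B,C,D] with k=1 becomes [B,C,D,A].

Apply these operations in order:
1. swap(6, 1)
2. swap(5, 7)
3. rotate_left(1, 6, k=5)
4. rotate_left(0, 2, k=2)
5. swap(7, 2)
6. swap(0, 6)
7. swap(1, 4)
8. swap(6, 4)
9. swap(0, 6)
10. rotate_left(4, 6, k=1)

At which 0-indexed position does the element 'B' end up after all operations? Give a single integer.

After 1 (swap(6, 1)): [G, E, C, H, F, D, A, B]
After 2 (swap(5, 7)): [G, E, C, H, F, B, A, D]
After 3 (rotate_left(1, 6, k=5)): [G, A, E, C, H, F, B, D]
After 4 (rotate_left(0, 2, k=2)): [E, G, A, C, H, F, B, D]
After 5 (swap(7, 2)): [E, G, D, C, H, F, B, A]
After 6 (swap(0, 6)): [B, G, D, C, H, F, E, A]
After 7 (swap(1, 4)): [B, H, D, C, G, F, E, A]
After 8 (swap(6, 4)): [B, H, D, C, E, F, G, A]
After 9 (swap(0, 6)): [G, H, D, C, E, F, B, A]
After 10 (rotate_left(4, 6, k=1)): [G, H, D, C, F, B, E, A]

Answer: 5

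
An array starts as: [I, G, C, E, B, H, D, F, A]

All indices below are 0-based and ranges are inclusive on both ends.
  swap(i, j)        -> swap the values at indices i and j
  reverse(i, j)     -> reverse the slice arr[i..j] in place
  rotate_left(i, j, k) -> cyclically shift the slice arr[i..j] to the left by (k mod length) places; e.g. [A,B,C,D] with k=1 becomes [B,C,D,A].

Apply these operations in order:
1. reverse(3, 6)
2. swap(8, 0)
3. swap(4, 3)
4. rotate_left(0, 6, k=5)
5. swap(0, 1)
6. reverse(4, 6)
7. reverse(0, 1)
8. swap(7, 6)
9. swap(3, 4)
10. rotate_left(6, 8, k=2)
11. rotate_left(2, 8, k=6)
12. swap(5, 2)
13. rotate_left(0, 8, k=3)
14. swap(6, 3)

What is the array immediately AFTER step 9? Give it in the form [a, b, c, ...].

Answer: [B, E, A, D, G, H, F, C, I]

Derivation:
After 1 (reverse(3, 6)): [I, G, C, D, H, B, E, F, A]
After 2 (swap(8, 0)): [A, G, C, D, H, B, E, F, I]
After 3 (swap(4, 3)): [A, G, C, H, D, B, E, F, I]
After 4 (rotate_left(0, 6, k=5)): [B, E, A, G, C, H, D, F, I]
After 5 (swap(0, 1)): [E, B, A, G, C, H, D, F, I]
After 6 (reverse(4, 6)): [E, B, A, G, D, H, C, F, I]
After 7 (reverse(0, 1)): [B, E, A, G, D, H, C, F, I]
After 8 (swap(7, 6)): [B, E, A, G, D, H, F, C, I]
After 9 (swap(3, 4)): [B, E, A, D, G, H, F, C, I]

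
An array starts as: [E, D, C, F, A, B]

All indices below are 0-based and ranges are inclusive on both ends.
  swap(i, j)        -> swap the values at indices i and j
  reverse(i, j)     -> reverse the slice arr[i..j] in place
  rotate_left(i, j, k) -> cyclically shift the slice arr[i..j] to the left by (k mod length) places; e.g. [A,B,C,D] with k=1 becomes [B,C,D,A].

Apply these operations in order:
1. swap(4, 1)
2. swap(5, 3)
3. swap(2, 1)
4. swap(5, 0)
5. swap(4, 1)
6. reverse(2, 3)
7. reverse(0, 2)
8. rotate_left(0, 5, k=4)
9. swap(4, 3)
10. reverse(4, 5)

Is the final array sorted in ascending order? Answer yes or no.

Answer: no

Derivation:
After 1 (swap(4, 1)): [E, A, C, F, D, B]
After 2 (swap(5, 3)): [E, A, C, B, D, F]
After 3 (swap(2, 1)): [E, C, A, B, D, F]
After 4 (swap(5, 0)): [F, C, A, B, D, E]
After 5 (swap(4, 1)): [F, D, A, B, C, E]
After 6 (reverse(2, 3)): [F, D, B, A, C, E]
After 7 (reverse(0, 2)): [B, D, F, A, C, E]
After 8 (rotate_left(0, 5, k=4)): [C, E, B, D, F, A]
After 9 (swap(4, 3)): [C, E, B, F, D, A]
After 10 (reverse(4, 5)): [C, E, B, F, A, D]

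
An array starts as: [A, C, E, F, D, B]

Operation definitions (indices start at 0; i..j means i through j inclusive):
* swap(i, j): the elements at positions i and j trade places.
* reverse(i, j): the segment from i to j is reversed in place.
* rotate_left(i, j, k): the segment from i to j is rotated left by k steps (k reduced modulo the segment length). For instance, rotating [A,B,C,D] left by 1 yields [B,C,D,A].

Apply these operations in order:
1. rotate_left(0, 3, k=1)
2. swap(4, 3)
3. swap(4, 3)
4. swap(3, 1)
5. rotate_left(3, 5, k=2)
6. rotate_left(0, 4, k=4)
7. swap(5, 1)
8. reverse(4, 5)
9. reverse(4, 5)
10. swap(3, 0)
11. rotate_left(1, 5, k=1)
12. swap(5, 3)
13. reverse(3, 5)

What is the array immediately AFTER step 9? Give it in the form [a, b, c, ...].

After 1 (rotate_left(0, 3, k=1)): [C, E, F, A, D, B]
After 2 (swap(4, 3)): [C, E, F, D, A, B]
After 3 (swap(4, 3)): [C, E, F, A, D, B]
After 4 (swap(3, 1)): [C, A, F, E, D, B]
After 5 (rotate_left(3, 5, k=2)): [C, A, F, B, E, D]
After 6 (rotate_left(0, 4, k=4)): [E, C, A, F, B, D]
After 7 (swap(5, 1)): [E, D, A, F, B, C]
After 8 (reverse(4, 5)): [E, D, A, F, C, B]
After 9 (reverse(4, 5)): [E, D, A, F, B, C]

Answer: [E, D, A, F, B, C]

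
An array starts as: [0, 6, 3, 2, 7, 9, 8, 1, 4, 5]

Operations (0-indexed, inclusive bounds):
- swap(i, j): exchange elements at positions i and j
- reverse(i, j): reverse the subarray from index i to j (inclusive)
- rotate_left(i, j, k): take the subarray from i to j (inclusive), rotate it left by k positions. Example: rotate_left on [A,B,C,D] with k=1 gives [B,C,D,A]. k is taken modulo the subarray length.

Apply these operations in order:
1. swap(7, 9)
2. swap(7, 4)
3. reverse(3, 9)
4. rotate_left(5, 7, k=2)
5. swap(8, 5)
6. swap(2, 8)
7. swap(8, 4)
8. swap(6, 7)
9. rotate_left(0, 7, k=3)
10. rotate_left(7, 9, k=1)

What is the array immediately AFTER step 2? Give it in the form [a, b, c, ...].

Answer: [0, 6, 3, 2, 5, 9, 8, 7, 4, 1]

Derivation:
After 1 (swap(7, 9)): [0, 6, 3, 2, 7, 9, 8, 5, 4, 1]
After 2 (swap(7, 4)): [0, 6, 3, 2, 5, 9, 8, 7, 4, 1]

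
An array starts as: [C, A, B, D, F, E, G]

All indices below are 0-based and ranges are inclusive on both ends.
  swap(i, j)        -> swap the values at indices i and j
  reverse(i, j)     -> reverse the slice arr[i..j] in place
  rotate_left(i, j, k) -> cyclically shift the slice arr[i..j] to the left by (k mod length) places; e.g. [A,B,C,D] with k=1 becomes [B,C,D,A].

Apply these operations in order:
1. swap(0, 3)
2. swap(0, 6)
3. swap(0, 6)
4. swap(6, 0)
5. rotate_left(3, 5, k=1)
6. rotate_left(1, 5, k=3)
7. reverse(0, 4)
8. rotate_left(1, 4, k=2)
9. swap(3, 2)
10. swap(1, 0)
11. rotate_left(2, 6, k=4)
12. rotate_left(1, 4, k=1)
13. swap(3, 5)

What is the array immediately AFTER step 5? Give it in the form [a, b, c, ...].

Answer: [G, A, B, F, E, C, D]

Derivation:
After 1 (swap(0, 3)): [D, A, B, C, F, E, G]
After 2 (swap(0, 6)): [G, A, B, C, F, E, D]
After 3 (swap(0, 6)): [D, A, B, C, F, E, G]
After 4 (swap(6, 0)): [G, A, B, C, F, E, D]
After 5 (rotate_left(3, 5, k=1)): [G, A, B, F, E, C, D]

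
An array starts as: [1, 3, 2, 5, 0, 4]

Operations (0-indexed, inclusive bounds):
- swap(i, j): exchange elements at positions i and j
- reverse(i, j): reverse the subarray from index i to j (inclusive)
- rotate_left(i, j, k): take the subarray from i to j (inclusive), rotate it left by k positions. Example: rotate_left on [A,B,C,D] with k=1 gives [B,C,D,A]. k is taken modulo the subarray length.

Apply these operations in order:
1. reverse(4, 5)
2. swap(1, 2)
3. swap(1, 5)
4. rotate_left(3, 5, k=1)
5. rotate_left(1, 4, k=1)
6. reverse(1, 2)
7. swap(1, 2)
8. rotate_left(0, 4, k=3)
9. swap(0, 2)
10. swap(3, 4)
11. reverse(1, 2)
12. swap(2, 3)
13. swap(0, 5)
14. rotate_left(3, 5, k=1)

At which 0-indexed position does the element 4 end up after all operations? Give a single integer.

Answer: 2

Derivation:
After 1 (reverse(4, 5)): [1, 3, 2, 5, 4, 0]
After 2 (swap(1, 2)): [1, 2, 3, 5, 4, 0]
After 3 (swap(1, 5)): [1, 0, 3, 5, 4, 2]
After 4 (rotate_left(3, 5, k=1)): [1, 0, 3, 4, 2, 5]
After 5 (rotate_left(1, 4, k=1)): [1, 3, 4, 2, 0, 5]
After 6 (reverse(1, 2)): [1, 4, 3, 2, 0, 5]
After 7 (swap(1, 2)): [1, 3, 4, 2, 0, 5]
After 8 (rotate_left(0, 4, k=3)): [2, 0, 1, 3, 4, 5]
After 9 (swap(0, 2)): [1, 0, 2, 3, 4, 5]
After 10 (swap(3, 4)): [1, 0, 2, 4, 3, 5]
After 11 (reverse(1, 2)): [1, 2, 0, 4, 3, 5]
After 12 (swap(2, 3)): [1, 2, 4, 0, 3, 5]
After 13 (swap(0, 5)): [5, 2, 4, 0, 3, 1]
After 14 (rotate_left(3, 5, k=1)): [5, 2, 4, 3, 1, 0]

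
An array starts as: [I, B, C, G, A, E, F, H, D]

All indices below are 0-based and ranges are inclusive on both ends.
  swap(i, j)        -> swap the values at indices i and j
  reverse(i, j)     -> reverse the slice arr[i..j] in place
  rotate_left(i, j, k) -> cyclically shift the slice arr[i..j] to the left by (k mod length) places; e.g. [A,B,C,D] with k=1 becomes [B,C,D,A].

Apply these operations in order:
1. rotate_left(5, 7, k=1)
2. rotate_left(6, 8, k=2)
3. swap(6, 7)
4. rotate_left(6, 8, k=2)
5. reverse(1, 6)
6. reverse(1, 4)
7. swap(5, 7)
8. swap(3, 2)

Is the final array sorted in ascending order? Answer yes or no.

Answer: no

Derivation:
After 1 (rotate_left(5, 7, k=1)): [I, B, C, G, A, F, H, E, D]
After 2 (rotate_left(6, 8, k=2)): [I, B, C, G, A, F, D, H, E]
After 3 (swap(6, 7)): [I, B, C, G, A, F, H, D, E]
After 4 (rotate_left(6, 8, k=2)): [I, B, C, G, A, F, E, H, D]
After 5 (reverse(1, 6)): [I, E, F, A, G, C, B, H, D]
After 6 (reverse(1, 4)): [I, G, A, F, E, C, B, H, D]
After 7 (swap(5, 7)): [I, G, A, F, E, H, B, C, D]
After 8 (swap(3, 2)): [I, G, F, A, E, H, B, C, D]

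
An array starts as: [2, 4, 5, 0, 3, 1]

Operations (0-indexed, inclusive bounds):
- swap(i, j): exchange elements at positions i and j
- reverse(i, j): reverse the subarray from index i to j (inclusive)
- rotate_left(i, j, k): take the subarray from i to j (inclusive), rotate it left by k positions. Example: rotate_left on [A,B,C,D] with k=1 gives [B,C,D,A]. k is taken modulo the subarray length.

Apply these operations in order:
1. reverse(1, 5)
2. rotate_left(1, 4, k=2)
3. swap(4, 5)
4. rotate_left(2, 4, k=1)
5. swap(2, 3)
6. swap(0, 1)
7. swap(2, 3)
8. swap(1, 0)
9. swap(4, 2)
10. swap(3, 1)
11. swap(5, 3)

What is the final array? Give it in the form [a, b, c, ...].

Answer: [2, 4, 5, 3, 1, 0]

Derivation:
After 1 (reverse(1, 5)): [2, 1, 3, 0, 5, 4]
After 2 (rotate_left(1, 4, k=2)): [2, 0, 5, 1, 3, 4]
After 3 (swap(4, 5)): [2, 0, 5, 1, 4, 3]
After 4 (rotate_left(2, 4, k=1)): [2, 0, 1, 4, 5, 3]
After 5 (swap(2, 3)): [2, 0, 4, 1, 5, 3]
After 6 (swap(0, 1)): [0, 2, 4, 1, 5, 3]
After 7 (swap(2, 3)): [0, 2, 1, 4, 5, 3]
After 8 (swap(1, 0)): [2, 0, 1, 4, 5, 3]
After 9 (swap(4, 2)): [2, 0, 5, 4, 1, 3]
After 10 (swap(3, 1)): [2, 4, 5, 0, 1, 3]
After 11 (swap(5, 3)): [2, 4, 5, 3, 1, 0]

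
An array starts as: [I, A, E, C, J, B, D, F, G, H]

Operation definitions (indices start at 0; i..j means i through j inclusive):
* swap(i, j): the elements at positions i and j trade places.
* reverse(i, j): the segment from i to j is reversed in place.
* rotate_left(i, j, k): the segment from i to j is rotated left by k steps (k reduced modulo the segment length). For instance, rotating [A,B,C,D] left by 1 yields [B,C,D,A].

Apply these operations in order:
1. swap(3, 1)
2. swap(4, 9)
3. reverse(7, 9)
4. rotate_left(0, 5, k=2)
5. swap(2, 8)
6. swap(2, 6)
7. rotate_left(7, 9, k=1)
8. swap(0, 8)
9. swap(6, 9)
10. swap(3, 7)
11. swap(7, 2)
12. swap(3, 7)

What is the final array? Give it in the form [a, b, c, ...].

Answer: [F, A, B, D, I, C, J, H, E, G]

Derivation:
After 1 (swap(3, 1)): [I, C, E, A, J, B, D, F, G, H]
After 2 (swap(4, 9)): [I, C, E, A, H, B, D, F, G, J]
After 3 (reverse(7, 9)): [I, C, E, A, H, B, D, J, G, F]
After 4 (rotate_left(0, 5, k=2)): [E, A, H, B, I, C, D, J, G, F]
After 5 (swap(2, 8)): [E, A, G, B, I, C, D, J, H, F]
After 6 (swap(2, 6)): [E, A, D, B, I, C, G, J, H, F]
After 7 (rotate_left(7, 9, k=1)): [E, A, D, B, I, C, G, H, F, J]
After 8 (swap(0, 8)): [F, A, D, B, I, C, G, H, E, J]
After 9 (swap(6, 9)): [F, A, D, B, I, C, J, H, E, G]
After 10 (swap(3, 7)): [F, A, D, H, I, C, J, B, E, G]
After 11 (swap(7, 2)): [F, A, B, H, I, C, J, D, E, G]
After 12 (swap(3, 7)): [F, A, B, D, I, C, J, H, E, G]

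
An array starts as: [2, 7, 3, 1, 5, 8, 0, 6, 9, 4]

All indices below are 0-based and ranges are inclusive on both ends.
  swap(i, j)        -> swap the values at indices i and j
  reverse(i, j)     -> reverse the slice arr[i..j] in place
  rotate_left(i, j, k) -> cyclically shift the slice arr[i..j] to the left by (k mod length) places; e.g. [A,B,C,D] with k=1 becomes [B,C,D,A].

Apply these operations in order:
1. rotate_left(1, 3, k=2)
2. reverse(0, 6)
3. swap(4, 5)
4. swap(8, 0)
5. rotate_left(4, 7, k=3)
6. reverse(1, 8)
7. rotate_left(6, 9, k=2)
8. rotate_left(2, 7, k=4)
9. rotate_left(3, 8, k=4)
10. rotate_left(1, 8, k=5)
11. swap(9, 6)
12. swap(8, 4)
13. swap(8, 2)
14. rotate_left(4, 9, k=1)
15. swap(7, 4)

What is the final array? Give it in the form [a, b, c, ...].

After 1 (rotate_left(1, 3, k=2)): [2, 1, 7, 3, 5, 8, 0, 6, 9, 4]
After 2 (reverse(0, 6)): [0, 8, 5, 3, 7, 1, 2, 6, 9, 4]
After 3 (swap(4, 5)): [0, 8, 5, 3, 1, 7, 2, 6, 9, 4]
After 4 (swap(8, 0)): [9, 8, 5, 3, 1, 7, 2, 6, 0, 4]
After 5 (rotate_left(4, 7, k=3)): [9, 8, 5, 3, 6, 1, 7, 2, 0, 4]
After 6 (reverse(1, 8)): [9, 0, 2, 7, 1, 6, 3, 5, 8, 4]
After 7 (rotate_left(6, 9, k=2)): [9, 0, 2, 7, 1, 6, 8, 4, 3, 5]
After 8 (rotate_left(2, 7, k=4)): [9, 0, 8, 4, 2, 7, 1, 6, 3, 5]
After 9 (rotate_left(3, 8, k=4)): [9, 0, 8, 6, 3, 4, 2, 7, 1, 5]
After 10 (rotate_left(1, 8, k=5)): [9, 2, 7, 1, 0, 8, 6, 3, 4, 5]
After 11 (swap(9, 6)): [9, 2, 7, 1, 0, 8, 5, 3, 4, 6]
After 12 (swap(8, 4)): [9, 2, 7, 1, 4, 8, 5, 3, 0, 6]
After 13 (swap(8, 2)): [9, 2, 0, 1, 4, 8, 5, 3, 7, 6]
After 14 (rotate_left(4, 9, k=1)): [9, 2, 0, 1, 8, 5, 3, 7, 6, 4]
After 15 (swap(7, 4)): [9, 2, 0, 1, 7, 5, 3, 8, 6, 4]

Answer: [9, 2, 0, 1, 7, 5, 3, 8, 6, 4]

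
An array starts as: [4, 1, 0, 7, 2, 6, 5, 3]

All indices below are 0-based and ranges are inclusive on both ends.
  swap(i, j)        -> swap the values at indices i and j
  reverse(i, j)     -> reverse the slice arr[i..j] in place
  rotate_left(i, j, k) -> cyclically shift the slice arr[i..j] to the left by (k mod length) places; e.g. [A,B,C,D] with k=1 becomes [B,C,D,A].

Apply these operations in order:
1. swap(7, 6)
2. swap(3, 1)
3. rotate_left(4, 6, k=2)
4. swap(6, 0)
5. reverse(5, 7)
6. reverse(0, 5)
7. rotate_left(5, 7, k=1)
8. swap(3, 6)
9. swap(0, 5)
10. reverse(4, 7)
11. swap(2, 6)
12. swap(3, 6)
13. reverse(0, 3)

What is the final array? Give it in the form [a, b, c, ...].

After 1 (swap(7, 6)): [4, 1, 0, 7, 2, 6, 3, 5]
After 2 (swap(3, 1)): [4, 7, 0, 1, 2, 6, 3, 5]
After 3 (rotate_left(4, 6, k=2)): [4, 7, 0, 1, 3, 2, 6, 5]
After 4 (swap(6, 0)): [6, 7, 0, 1, 3, 2, 4, 5]
After 5 (reverse(5, 7)): [6, 7, 0, 1, 3, 5, 4, 2]
After 6 (reverse(0, 5)): [5, 3, 1, 0, 7, 6, 4, 2]
After 7 (rotate_left(5, 7, k=1)): [5, 3, 1, 0, 7, 4, 2, 6]
After 8 (swap(3, 6)): [5, 3, 1, 2, 7, 4, 0, 6]
After 9 (swap(0, 5)): [4, 3, 1, 2, 7, 5, 0, 6]
After 10 (reverse(4, 7)): [4, 3, 1, 2, 6, 0, 5, 7]
After 11 (swap(2, 6)): [4, 3, 5, 2, 6, 0, 1, 7]
After 12 (swap(3, 6)): [4, 3, 5, 1, 6, 0, 2, 7]
After 13 (reverse(0, 3)): [1, 5, 3, 4, 6, 0, 2, 7]

Answer: [1, 5, 3, 4, 6, 0, 2, 7]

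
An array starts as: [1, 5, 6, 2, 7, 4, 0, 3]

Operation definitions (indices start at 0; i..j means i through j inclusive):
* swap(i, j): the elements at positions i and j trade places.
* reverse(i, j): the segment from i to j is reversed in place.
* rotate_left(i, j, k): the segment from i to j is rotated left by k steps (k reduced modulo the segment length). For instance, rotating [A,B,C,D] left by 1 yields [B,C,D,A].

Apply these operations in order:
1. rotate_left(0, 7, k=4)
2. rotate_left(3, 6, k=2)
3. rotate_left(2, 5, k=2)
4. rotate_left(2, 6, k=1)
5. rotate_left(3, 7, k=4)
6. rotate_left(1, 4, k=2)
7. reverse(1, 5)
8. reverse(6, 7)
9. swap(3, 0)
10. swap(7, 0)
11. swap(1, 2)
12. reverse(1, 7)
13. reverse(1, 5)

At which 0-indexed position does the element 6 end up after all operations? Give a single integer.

Answer: 4

Derivation:
After 1 (rotate_left(0, 7, k=4)): [7, 4, 0, 3, 1, 5, 6, 2]
After 2 (rotate_left(3, 6, k=2)): [7, 4, 0, 5, 6, 3, 1, 2]
After 3 (rotate_left(2, 5, k=2)): [7, 4, 6, 3, 0, 5, 1, 2]
After 4 (rotate_left(2, 6, k=1)): [7, 4, 3, 0, 5, 1, 6, 2]
After 5 (rotate_left(3, 7, k=4)): [7, 4, 3, 2, 0, 5, 1, 6]
After 6 (rotate_left(1, 4, k=2)): [7, 2, 0, 4, 3, 5, 1, 6]
After 7 (reverse(1, 5)): [7, 5, 3, 4, 0, 2, 1, 6]
After 8 (reverse(6, 7)): [7, 5, 3, 4, 0, 2, 6, 1]
After 9 (swap(3, 0)): [4, 5, 3, 7, 0, 2, 6, 1]
After 10 (swap(7, 0)): [1, 5, 3, 7, 0, 2, 6, 4]
After 11 (swap(1, 2)): [1, 3, 5, 7, 0, 2, 6, 4]
After 12 (reverse(1, 7)): [1, 4, 6, 2, 0, 7, 5, 3]
After 13 (reverse(1, 5)): [1, 7, 0, 2, 6, 4, 5, 3]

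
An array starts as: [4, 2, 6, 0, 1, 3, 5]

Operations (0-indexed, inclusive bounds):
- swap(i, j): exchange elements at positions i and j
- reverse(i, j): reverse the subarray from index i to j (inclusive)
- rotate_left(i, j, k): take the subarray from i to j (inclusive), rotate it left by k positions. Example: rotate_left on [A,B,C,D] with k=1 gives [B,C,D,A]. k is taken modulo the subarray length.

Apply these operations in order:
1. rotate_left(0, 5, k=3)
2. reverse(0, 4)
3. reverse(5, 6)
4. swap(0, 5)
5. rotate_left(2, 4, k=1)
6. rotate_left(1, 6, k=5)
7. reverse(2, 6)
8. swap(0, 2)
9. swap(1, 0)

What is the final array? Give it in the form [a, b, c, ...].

Answer: [6, 2, 5, 3, 0, 1, 4]

Derivation:
After 1 (rotate_left(0, 5, k=3)): [0, 1, 3, 4, 2, 6, 5]
After 2 (reverse(0, 4)): [2, 4, 3, 1, 0, 6, 5]
After 3 (reverse(5, 6)): [2, 4, 3, 1, 0, 5, 6]
After 4 (swap(0, 5)): [5, 4, 3, 1, 0, 2, 6]
After 5 (rotate_left(2, 4, k=1)): [5, 4, 1, 0, 3, 2, 6]
After 6 (rotate_left(1, 6, k=5)): [5, 6, 4, 1, 0, 3, 2]
After 7 (reverse(2, 6)): [5, 6, 2, 3, 0, 1, 4]
After 8 (swap(0, 2)): [2, 6, 5, 3, 0, 1, 4]
After 9 (swap(1, 0)): [6, 2, 5, 3, 0, 1, 4]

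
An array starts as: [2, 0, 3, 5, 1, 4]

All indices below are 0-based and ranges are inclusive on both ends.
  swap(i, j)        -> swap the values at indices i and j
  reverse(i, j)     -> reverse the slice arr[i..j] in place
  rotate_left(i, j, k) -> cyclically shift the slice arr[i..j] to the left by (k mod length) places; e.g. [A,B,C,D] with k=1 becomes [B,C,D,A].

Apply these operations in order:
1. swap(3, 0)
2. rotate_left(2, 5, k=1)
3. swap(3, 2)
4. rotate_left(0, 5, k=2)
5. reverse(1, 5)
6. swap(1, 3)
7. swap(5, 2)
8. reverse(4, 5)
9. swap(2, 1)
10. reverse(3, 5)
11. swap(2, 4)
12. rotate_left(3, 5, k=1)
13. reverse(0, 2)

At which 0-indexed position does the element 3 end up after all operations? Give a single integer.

After 1 (swap(3, 0)): [5, 0, 3, 2, 1, 4]
After 2 (rotate_left(2, 5, k=1)): [5, 0, 2, 1, 4, 3]
After 3 (swap(3, 2)): [5, 0, 1, 2, 4, 3]
After 4 (rotate_left(0, 5, k=2)): [1, 2, 4, 3, 5, 0]
After 5 (reverse(1, 5)): [1, 0, 5, 3, 4, 2]
After 6 (swap(1, 3)): [1, 3, 5, 0, 4, 2]
After 7 (swap(5, 2)): [1, 3, 2, 0, 4, 5]
After 8 (reverse(4, 5)): [1, 3, 2, 0, 5, 4]
After 9 (swap(2, 1)): [1, 2, 3, 0, 5, 4]
After 10 (reverse(3, 5)): [1, 2, 3, 4, 5, 0]
After 11 (swap(2, 4)): [1, 2, 5, 4, 3, 0]
After 12 (rotate_left(3, 5, k=1)): [1, 2, 5, 3, 0, 4]
After 13 (reverse(0, 2)): [5, 2, 1, 3, 0, 4]

Answer: 3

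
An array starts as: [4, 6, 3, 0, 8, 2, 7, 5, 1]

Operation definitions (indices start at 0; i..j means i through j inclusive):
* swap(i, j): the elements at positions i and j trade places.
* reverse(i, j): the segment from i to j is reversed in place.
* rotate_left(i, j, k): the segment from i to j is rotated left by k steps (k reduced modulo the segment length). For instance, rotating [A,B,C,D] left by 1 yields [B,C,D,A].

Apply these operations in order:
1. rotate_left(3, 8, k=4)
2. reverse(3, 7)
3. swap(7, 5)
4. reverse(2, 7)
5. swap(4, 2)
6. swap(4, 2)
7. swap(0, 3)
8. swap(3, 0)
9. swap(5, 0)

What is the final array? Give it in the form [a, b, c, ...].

After 1 (rotate_left(3, 8, k=4)): [4, 6, 3, 5, 1, 0, 8, 2, 7]
After 2 (reverse(3, 7)): [4, 6, 3, 2, 8, 0, 1, 5, 7]
After 3 (swap(7, 5)): [4, 6, 3, 2, 8, 5, 1, 0, 7]
After 4 (reverse(2, 7)): [4, 6, 0, 1, 5, 8, 2, 3, 7]
After 5 (swap(4, 2)): [4, 6, 5, 1, 0, 8, 2, 3, 7]
After 6 (swap(4, 2)): [4, 6, 0, 1, 5, 8, 2, 3, 7]
After 7 (swap(0, 3)): [1, 6, 0, 4, 5, 8, 2, 3, 7]
After 8 (swap(3, 0)): [4, 6, 0, 1, 5, 8, 2, 3, 7]
After 9 (swap(5, 0)): [8, 6, 0, 1, 5, 4, 2, 3, 7]

Answer: [8, 6, 0, 1, 5, 4, 2, 3, 7]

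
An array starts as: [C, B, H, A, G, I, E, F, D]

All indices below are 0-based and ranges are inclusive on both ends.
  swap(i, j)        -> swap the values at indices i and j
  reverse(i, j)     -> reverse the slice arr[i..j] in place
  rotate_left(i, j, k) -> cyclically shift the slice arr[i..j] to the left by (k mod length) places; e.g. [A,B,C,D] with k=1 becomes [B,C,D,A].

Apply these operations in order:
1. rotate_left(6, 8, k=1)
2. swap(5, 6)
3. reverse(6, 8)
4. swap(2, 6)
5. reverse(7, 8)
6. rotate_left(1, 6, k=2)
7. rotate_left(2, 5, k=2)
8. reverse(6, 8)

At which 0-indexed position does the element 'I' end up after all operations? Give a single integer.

Answer: 7

Derivation:
After 1 (rotate_left(6, 8, k=1)): [C, B, H, A, G, I, F, D, E]
After 2 (swap(5, 6)): [C, B, H, A, G, F, I, D, E]
After 3 (reverse(6, 8)): [C, B, H, A, G, F, E, D, I]
After 4 (swap(2, 6)): [C, B, E, A, G, F, H, D, I]
After 5 (reverse(7, 8)): [C, B, E, A, G, F, H, I, D]
After 6 (rotate_left(1, 6, k=2)): [C, A, G, F, H, B, E, I, D]
After 7 (rotate_left(2, 5, k=2)): [C, A, H, B, G, F, E, I, D]
After 8 (reverse(6, 8)): [C, A, H, B, G, F, D, I, E]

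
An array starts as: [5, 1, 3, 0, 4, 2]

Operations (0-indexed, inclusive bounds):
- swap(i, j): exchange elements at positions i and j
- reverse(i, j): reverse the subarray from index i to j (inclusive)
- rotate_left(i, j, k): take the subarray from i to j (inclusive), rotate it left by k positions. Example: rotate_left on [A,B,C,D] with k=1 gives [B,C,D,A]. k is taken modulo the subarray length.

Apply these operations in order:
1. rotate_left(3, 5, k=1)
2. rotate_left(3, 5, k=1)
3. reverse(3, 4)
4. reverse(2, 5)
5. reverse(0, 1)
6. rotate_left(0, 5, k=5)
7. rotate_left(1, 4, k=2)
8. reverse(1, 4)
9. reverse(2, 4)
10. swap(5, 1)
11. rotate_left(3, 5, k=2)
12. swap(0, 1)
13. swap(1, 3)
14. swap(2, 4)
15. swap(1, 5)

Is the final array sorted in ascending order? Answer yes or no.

After 1 (rotate_left(3, 5, k=1)): [5, 1, 3, 4, 2, 0]
After 2 (rotate_left(3, 5, k=1)): [5, 1, 3, 2, 0, 4]
After 3 (reverse(3, 4)): [5, 1, 3, 0, 2, 4]
After 4 (reverse(2, 5)): [5, 1, 4, 2, 0, 3]
After 5 (reverse(0, 1)): [1, 5, 4, 2, 0, 3]
After 6 (rotate_left(0, 5, k=5)): [3, 1, 5, 4, 2, 0]
After 7 (rotate_left(1, 4, k=2)): [3, 4, 2, 1, 5, 0]
After 8 (reverse(1, 4)): [3, 5, 1, 2, 4, 0]
After 9 (reverse(2, 4)): [3, 5, 4, 2, 1, 0]
After 10 (swap(5, 1)): [3, 0, 4, 2, 1, 5]
After 11 (rotate_left(3, 5, k=2)): [3, 0, 4, 5, 2, 1]
After 12 (swap(0, 1)): [0, 3, 4, 5, 2, 1]
After 13 (swap(1, 3)): [0, 5, 4, 3, 2, 1]
After 14 (swap(2, 4)): [0, 5, 2, 3, 4, 1]
After 15 (swap(1, 5)): [0, 1, 2, 3, 4, 5]

Answer: yes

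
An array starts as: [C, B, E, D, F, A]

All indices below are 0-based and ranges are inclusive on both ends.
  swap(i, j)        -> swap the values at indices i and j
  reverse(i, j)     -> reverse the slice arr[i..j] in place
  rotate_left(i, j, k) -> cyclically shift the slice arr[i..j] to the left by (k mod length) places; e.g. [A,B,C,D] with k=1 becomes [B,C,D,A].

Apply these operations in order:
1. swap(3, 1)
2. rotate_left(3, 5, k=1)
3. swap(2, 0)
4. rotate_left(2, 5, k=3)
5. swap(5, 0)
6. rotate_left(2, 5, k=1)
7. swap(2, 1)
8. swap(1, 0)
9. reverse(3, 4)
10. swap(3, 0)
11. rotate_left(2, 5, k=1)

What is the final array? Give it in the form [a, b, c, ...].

After 1 (swap(3, 1)): [C, D, E, B, F, A]
After 2 (rotate_left(3, 5, k=1)): [C, D, E, F, A, B]
After 3 (swap(2, 0)): [E, D, C, F, A, B]
After 4 (rotate_left(2, 5, k=3)): [E, D, B, C, F, A]
After 5 (swap(5, 0)): [A, D, B, C, F, E]
After 6 (rotate_left(2, 5, k=1)): [A, D, C, F, E, B]
After 7 (swap(2, 1)): [A, C, D, F, E, B]
After 8 (swap(1, 0)): [C, A, D, F, E, B]
After 9 (reverse(3, 4)): [C, A, D, E, F, B]
After 10 (swap(3, 0)): [E, A, D, C, F, B]
After 11 (rotate_left(2, 5, k=1)): [E, A, C, F, B, D]

Answer: [E, A, C, F, B, D]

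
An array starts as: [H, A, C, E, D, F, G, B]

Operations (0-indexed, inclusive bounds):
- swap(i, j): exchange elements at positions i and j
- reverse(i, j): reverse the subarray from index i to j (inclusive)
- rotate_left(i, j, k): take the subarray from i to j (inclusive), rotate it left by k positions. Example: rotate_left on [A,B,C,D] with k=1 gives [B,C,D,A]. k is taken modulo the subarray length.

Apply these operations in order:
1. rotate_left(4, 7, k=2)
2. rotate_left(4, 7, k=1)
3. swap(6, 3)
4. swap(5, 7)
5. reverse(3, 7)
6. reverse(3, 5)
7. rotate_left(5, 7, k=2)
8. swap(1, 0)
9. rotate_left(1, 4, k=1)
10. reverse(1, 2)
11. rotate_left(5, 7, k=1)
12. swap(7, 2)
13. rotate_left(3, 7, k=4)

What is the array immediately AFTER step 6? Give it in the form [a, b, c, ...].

Answer: [H, A, C, G, E, D, B, F]

Derivation:
After 1 (rotate_left(4, 7, k=2)): [H, A, C, E, G, B, D, F]
After 2 (rotate_left(4, 7, k=1)): [H, A, C, E, B, D, F, G]
After 3 (swap(6, 3)): [H, A, C, F, B, D, E, G]
After 4 (swap(5, 7)): [H, A, C, F, B, G, E, D]
After 5 (reverse(3, 7)): [H, A, C, D, E, G, B, F]
After 6 (reverse(3, 5)): [H, A, C, G, E, D, B, F]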